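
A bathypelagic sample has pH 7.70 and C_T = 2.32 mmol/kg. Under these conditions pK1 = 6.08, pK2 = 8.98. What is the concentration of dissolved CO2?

α₀ = 1 / (1 + K1/[H⁺] + K1K2/[H⁺]²) = 1 / (1 + 10^+1.62 + 10^+0.34)
   = 1 / (1 + 41.687 + 2.1878) = 1/44.875 = 0.02228
[CO2*] = α₀ × DIC = 0.02228 × 2.32 = 0.0517 mmol/kg

[CO2*] = 0.0517 mmol/kg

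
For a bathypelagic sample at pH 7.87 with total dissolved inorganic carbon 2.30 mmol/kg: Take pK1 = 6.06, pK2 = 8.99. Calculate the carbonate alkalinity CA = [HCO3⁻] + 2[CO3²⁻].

CA = 2.43 mmol/kg

CA = [HCO3⁻] + 2[CO3²⁻] = (α₁ + 2α₂)·DIC
At pH 7.87: [H⁺]/K1 = 10^-1.81 = 0.015488, K2/[H⁺] = 10^-1.12 = 0.075858
α₁ = 1/(1 + 0.015488 + 0.075858) = 1/1.0913 = 0.9163; α₂ = α₁·K2/[H⁺] = 0.06951
α₁ + 2α₂ = 1.0553
CA = 1.0553 × 2.30 = 2.43 mmol/kg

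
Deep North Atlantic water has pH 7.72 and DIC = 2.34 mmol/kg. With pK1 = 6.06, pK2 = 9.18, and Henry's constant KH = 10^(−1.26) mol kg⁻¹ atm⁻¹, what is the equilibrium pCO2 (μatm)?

pCO2 = 882 μatm

α₀ = 1 / (1 + K1/[H⁺] + K1K2/[H⁺]²) = 1 / (1 + 10^+1.66 + 10^+0.20)
   = 1 / (1 + 45.709 + 1.5849) = 1/48.294 = 0.02071
[CO2*] = α₀ × DIC = 0.02071 × 2.34 = 0.04845 mmol/kg
pCO2 = [CO2*]/KH = 4.845×10^-5 / 5.495×10^-2 = 882 μatm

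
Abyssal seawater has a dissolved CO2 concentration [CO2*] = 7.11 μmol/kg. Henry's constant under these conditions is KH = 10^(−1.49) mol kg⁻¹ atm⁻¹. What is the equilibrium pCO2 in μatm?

pCO2 = 220 μatm

KH = 10^(−1.49) = 3.236×10^-2 mol kg⁻¹ atm⁻¹
pCO2 = [CO2*]/KH = 7.11×10^-6 / 3.236×10^-2 = 2.20×10^-4 atm = 220 μatm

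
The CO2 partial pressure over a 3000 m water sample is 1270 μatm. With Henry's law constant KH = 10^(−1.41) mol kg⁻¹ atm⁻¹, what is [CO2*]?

[CO2*] = 49.4 μmol/kg

KH = 10^(−1.41) = 3.890×10^-2 mol kg⁻¹ atm⁻¹
[CO2*] = KH · pCO2 = 3.890×10^-2 × 1270×10^-6 atm = 4.94×10^-5 mol/kg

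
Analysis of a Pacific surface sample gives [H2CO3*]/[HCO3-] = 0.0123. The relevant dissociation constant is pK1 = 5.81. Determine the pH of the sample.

pH = 7.72

From K1 = [H⁺][HCO3-]/[H2CO3*]:  pH = pK1 − log₁₀([H2CO3*]/[HCO3-])
log₁₀(0.0123) = -1.910
pH = 5.81 − (-1.910) = 7.72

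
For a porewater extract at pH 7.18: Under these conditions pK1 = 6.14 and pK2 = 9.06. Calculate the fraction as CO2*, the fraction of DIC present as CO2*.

α₀ = 0.0826

α₀ = 1 / (1 + K1/[H⁺] + K1K2/[H⁺]²) = 1 / (1 + 10^+1.04 + 10^-0.84)
   = 1 / (1 + 10.965 + 0.14454) = 1/12.109 = 0.08258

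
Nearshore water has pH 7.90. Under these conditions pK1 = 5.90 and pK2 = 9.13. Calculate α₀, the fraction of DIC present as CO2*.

α₀ = 0.00936

α₀ = 1 / (1 + K1/[H⁺] + K1K2/[H⁺]²) = 1 / (1 + 10^+2.00 + 10^+0.77)
   = 1 / (1 + 100.00 + 5.8884) = 1/106.89 = 0.009356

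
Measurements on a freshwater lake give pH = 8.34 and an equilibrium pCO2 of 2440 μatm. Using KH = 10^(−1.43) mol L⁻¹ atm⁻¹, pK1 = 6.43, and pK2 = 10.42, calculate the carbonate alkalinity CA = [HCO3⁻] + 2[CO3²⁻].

CA = 7.49 mmol/L

[CO2*] = KH · pCO2 = 10^(−1.43) × 2440×10^-6 = 9.065×10^-5 mol/L
α₀ = 1/(1 + K1/[H⁺] + K1K2/[H⁺]²) = 1/(1 + 10^+1.91 + 10^-0.17) = 0.01205
DIC = [CO2*]/α₀ = 9.065×10^-5 / 0.01205 = 7.521 mmol/L
CA = (α₁ + 2α₂)·DIC = (0.9798 + 2×0.008150) × 7.521 = 7.49 mmol/L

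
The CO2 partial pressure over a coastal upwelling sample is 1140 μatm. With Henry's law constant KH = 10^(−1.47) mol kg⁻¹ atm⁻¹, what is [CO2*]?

[CO2*] = 38.6 μmol/kg

KH = 10^(−1.47) = 3.388×10^-2 mol kg⁻¹ atm⁻¹
[CO2*] = KH · pCO2 = 3.388×10^-2 × 1140×10^-6 atm = 3.86×10^-5 mol/kg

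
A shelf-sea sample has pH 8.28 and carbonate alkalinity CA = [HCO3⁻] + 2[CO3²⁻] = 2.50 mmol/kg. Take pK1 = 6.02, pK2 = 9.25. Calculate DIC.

DIC = 2.29 mmol/kg

CA = [HCO3⁻] + 2[CO3²⁻] = (α₁ + 2α₂)·DIC
At pH 8.28: [H⁺]/K1 = 10^-2.26 = 0.0054954, K2/[H⁺] = 10^-0.97 = 0.10715
α₁ = 1/(1 + 0.0054954 + 0.10715) = 1/1.1126 = 0.8988; α₂ = α₁·K2/[H⁺] = 0.09630
α₁ + 2α₂ = 1.0914
DIC = CA / (α₁ + 2α₂) = 2.50 / 1.0914 = 2.29 mmol/kg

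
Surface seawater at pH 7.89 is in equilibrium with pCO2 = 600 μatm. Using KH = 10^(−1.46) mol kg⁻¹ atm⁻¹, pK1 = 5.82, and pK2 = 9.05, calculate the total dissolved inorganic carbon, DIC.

[CO2*] = KH · pCO2 = 10^(−1.46) × 600×10^-6 = 2.080×10^-5 mol/kg
α₀ = 1/(1 + K1/[H⁺] + K1K2/[H⁺]²) = 1/(1 + 10^+2.07 + 10^+0.91) = 0.007898
DIC = [CO2*]/α₀ = 2.080×10^-5 / 0.007898 = 2.63 mmol/kg

DIC = 2.63 mmol/kg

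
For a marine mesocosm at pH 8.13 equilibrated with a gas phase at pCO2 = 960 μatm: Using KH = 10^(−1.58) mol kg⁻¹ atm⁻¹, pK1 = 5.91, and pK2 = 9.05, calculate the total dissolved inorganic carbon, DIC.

[CO2*] = KH · pCO2 = 10^(−1.58) × 960×10^-6 = 2.525×10^-5 mol/kg
α₀ = 1/(1 + K1/[H⁺] + K1K2/[H⁺]²) = 1/(1 + 10^+2.22 + 10^+1.30) = 0.005350
DIC = [CO2*]/α₀ = 2.525×10^-5 / 0.005350 = 4.72 mmol/kg

DIC = 4.72 mmol/kg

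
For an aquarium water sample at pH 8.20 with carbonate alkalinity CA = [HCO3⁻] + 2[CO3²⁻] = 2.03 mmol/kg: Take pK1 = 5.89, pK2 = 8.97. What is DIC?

DIC = 1.78 mmol/kg

CA = [HCO3⁻] + 2[CO3²⁻] = (α₁ + 2α₂)·DIC
At pH 8.20: [H⁺]/K1 = 10^-2.31 = 0.0048978, K2/[H⁺] = 10^-0.77 = 0.16982
α₁ = 1/(1 + 0.0048978 + 0.16982) = 1/1.1747 = 0.8513; α₂ = α₁·K2/[H⁺] = 0.1446
α₁ + 2α₂ = 1.1404
DIC = CA / (α₁ + 2α₂) = 2.03 / 1.1404 = 1.78 mmol/kg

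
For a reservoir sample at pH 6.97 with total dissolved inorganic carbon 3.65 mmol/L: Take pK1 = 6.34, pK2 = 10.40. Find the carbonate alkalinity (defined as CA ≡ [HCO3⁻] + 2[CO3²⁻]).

CA = 2.96 mmol/L

CA = [HCO3⁻] + 2[CO3²⁻] = (α₁ + 2α₂)·DIC
At pH 6.97: [H⁺]/K1 = 10^-0.63 = 0.23442, K2/[H⁺] = 10^-3.43 = 0.00037154
α₁ = 1/(1 + 0.23442 + 0.00037154) = 1/1.2348 = 0.8099; α₂ = α₁·K2/[H⁺] = 0.0003009
α₁ + 2α₂ = 0.8105
CA = 0.8105 × 3.65 = 2.96 mmol/L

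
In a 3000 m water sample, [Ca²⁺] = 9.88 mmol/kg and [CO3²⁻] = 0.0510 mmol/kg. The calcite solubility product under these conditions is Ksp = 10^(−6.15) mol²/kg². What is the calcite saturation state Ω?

Ω = 0.712

Ksp = 10^(−6.15) = 7.079×10^-7
Ω = [Ca²⁺][CO3²⁻]/Ksp = (9.88×10^-3)(0.0510×10^-3) / 7.079×10^-7 = 0.712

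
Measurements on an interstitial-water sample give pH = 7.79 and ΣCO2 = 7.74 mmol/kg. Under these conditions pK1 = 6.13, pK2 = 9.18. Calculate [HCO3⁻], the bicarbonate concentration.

[HCO3⁻] = 7.28 mmol/kg

α₁ = 1 / (1 + [H⁺]/K1 + K2/[H⁺]) = 1 / (1 + 10^-1.66 + 10^-1.39)
   = 1 / (1 + 0.021878 + 0.040738) = 1/1.0626 = 0.9411
[HCO3⁻] = α₁ × DIC = 0.9411 × 7.74 = 7.28 mmol/kg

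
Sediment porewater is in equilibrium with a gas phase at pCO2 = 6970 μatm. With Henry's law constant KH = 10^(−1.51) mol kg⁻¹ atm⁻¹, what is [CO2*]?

[CO2*] = 215 μmol/kg

KH = 10^(−1.51) = 3.090×10^-2 mol kg⁻¹ atm⁻¹
[CO2*] = KH · pCO2 = 3.090×10^-2 × 6970×10^-6 atm = 2.15×10^-4 mol/kg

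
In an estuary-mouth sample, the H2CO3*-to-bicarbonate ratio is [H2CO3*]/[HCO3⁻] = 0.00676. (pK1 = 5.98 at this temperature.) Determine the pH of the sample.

pH = 8.15

From K1 = [H⁺][HCO3⁻]/[H2CO3*]:  pH = pK1 − log₁₀([H2CO3*]/[HCO3⁻])
log₁₀(0.00676) = -2.170
pH = 5.98 − (-2.170) = 8.15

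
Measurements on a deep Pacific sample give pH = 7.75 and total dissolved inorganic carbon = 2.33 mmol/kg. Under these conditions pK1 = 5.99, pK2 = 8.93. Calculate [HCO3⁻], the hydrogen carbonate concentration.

α₁ = 1 / (1 + [H⁺]/K1 + K2/[H⁺]) = 1 / (1 + 10^-1.76 + 10^-1.18)
   = 1 / (1 + 0.017378 + 0.066069) = 1/1.0834 = 0.9230
[HCO3⁻] = α₁ × DIC = 0.9230 × 2.33 = 2.15 mmol/kg

[HCO3⁻] = 2.15 mmol/kg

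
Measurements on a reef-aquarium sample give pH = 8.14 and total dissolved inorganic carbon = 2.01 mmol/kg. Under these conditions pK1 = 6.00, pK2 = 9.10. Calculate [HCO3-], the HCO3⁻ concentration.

α₁ = 1 / (1 + [H⁺]/K1 + K2/[H⁺]) = 1 / (1 + 10^-2.14 + 10^-0.96)
   = 1 / (1 + 0.0072444 + 0.10965) = 1/1.1169 = 0.8953
[HCO3⁻] = α₁ × DIC = 0.8953 × 2.01 = 1.80 mmol/kg

[HCO3⁻] = 1.80 mmol/kg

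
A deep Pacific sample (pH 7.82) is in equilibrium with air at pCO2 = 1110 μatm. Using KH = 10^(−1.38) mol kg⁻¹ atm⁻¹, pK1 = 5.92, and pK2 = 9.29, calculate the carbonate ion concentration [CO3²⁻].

[CO2*] = KH · pCO2 = 10^(−1.38) × 1110×10^-6 = 4.627×10^-5 mol/kg
α₀ = 1/(1 + K1/[H⁺] + K1K2/[H⁺]²) = 1/(1 + 10^+1.90 + 10^+0.43) = 0.01203
DIC = [CO2*]/α₀ = 4.627×10^-5 / 0.01203 = 3.846 mmol/kg
[CO3²⁻] = α₂·DIC; α₂ = 0.03238, so [CO3²⁻] = 0.03238 × 3.846 = 0.125 mmol/kg

[CO3²⁻] = 0.125 mmol/kg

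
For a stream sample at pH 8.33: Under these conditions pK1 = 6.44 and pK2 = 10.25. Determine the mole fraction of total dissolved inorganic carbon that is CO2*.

α₀ = 1 / (1 + K1/[H⁺] + K1K2/[H⁺]²) = 1 / (1 + 10^+1.89 + 10^-0.03)
   = 1 / (1 + 77.625 + 0.93325) = 1/79.558 = 0.01257

α₀ = 0.0126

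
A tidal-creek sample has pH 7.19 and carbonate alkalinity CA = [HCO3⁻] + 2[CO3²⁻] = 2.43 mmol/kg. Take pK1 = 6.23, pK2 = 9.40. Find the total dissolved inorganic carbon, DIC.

DIC = 2.68 mmol/kg

CA = [HCO3⁻] + 2[CO3²⁻] = (α₁ + 2α₂)·DIC
At pH 7.19: [H⁺]/K1 = 10^-0.96 = 0.10965, K2/[H⁺] = 10^-2.21 = 0.0061660
α₁ = 1/(1 + 0.10965 + 0.0061660) = 1/1.1158 = 0.8962; α₂ = α₁·K2/[H⁺] = 0.005526
α₁ + 2α₂ = 0.9073
DIC = CA / (α₁ + 2α₂) = 2.43 / 0.9073 = 2.68 mmol/kg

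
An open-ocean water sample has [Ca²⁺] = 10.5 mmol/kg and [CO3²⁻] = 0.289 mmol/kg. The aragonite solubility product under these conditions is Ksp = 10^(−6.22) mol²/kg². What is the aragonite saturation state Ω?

Ksp = 10^(−6.22) = 6.026×10^-7
Ω = [Ca²⁺][CO3²⁻]/Ksp = (10.5×10^-3)(0.289×10^-3) / 6.026×10^-7 = 5.04

Ω = 5.04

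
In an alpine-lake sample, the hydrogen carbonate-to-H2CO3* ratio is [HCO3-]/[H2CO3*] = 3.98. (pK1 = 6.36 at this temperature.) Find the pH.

From K1 = [H⁺][HCO3-]/[H2CO3*]:  pH = pK1 + log₁₀([HCO3-]/[H2CO3*])
log₁₀(3.98) = +0.600
pH = 6.36 + (+0.600) = 6.96

pH = 6.96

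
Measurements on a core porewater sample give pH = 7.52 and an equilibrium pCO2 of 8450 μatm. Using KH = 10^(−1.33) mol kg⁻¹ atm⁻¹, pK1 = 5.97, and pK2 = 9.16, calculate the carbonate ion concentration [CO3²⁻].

[CO3²⁻] = 0.321 mmol/kg

[CO2*] = KH · pCO2 = 10^(−1.33) × 8450×10^-6 = 3.952×10^-4 mol/kg
α₀ = 1/(1 + K1/[H⁺] + K1K2/[H⁺]²) = 1/(1 + 10^+1.55 + 10^-0.09) = 0.02681
DIC = [CO2*]/α₀ = 3.952×10^-4 / 0.02681 = 14.74 mmol/kg
[CO3²⁻] = α₂·DIC; α₂ = 0.02180, so [CO3²⁻] = 0.02180 × 14.74 = 0.321 mmol/kg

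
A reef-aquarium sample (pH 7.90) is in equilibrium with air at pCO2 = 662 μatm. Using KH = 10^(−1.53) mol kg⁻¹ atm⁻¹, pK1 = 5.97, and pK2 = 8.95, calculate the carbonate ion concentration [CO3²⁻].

[CO2*] = KH · pCO2 = 10^(−1.53) × 662×10^-6 = 1.954×10^-5 mol/kg
α₀ = 1/(1 + K1/[H⁺] + K1K2/[H⁺]²) = 1/(1 + 10^+1.93 + 10^+0.88) = 0.01067
DIC = [CO2*]/α₀ = 1.954×10^-5 / 0.01067 = 1.831 mmol/kg
[CO3²⁻] = α₂·DIC; α₂ = 0.08096, so [CO3²⁻] = 0.08096 × 1.831 = 0.148 mmol/kg

[CO3²⁻] = 0.148 mmol/kg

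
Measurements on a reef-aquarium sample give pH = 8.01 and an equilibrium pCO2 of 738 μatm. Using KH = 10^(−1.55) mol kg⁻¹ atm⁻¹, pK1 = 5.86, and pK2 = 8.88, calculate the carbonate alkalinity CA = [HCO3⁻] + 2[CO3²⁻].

CA = 3.73 mmol/kg

[CO2*] = KH · pCO2 = 10^(−1.55) × 738×10^-6 = 2.080×10^-5 mol/kg
α₀ = 1/(1 + K1/[H⁺] + K1K2/[H⁺]²) = 1/(1 + 10^+2.15 + 10^+1.28) = 0.006199
DIC = [CO2*]/α₀ = 2.080×10^-5 / 0.006199 = 3.355 mmol/kg
CA = (α₁ + 2α₂)·DIC = (0.8757 + 2×0.1181) × 3.355 = 3.73 mmol/kg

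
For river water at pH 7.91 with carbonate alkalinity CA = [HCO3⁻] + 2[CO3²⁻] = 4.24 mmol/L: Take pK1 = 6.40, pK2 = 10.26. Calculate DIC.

CA = [HCO3⁻] + 2[CO3²⁻] = (α₁ + 2α₂)·DIC
At pH 7.91: [H⁺]/K1 = 10^-1.51 = 0.030903, K2/[H⁺] = 10^-2.35 = 0.0044668
α₁ = 1/(1 + 0.030903 + 0.0044668) = 1/1.0354 = 0.9658; α₂ = α₁·K2/[H⁺] = 0.004314
α₁ + 2α₂ = 0.9745
DIC = CA / (α₁ + 2α₂) = 4.24 / 0.9745 = 4.35 mmol/L

DIC = 4.35 mmol/L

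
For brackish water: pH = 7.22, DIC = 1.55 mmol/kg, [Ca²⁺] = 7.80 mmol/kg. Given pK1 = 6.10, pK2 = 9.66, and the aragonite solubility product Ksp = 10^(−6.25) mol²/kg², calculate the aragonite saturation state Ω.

Ω = 0.0723

α₂ = 1 / (1 + [H⁺]/K2 + [H⁺]²/(K1K2)) = 1 / (1 + 10^+2.44 + 10^+1.32)
   = 1 / (1 + 275.42 + 20.893) = 1/297.32 = 0.003363
[CO3²⁻] = α₂ × DIC = 0.003363 × 1.55 = 0.005213 mmol/kg = 5.213 μmol/kg
Ksp = 10^(−6.25) = 5.623×10^-7
Ω = [Ca²⁺][CO3²⁻]/Ksp = (7.80×10^-3)(5.213×10^-6) / 5.623×10^-7 = 0.0723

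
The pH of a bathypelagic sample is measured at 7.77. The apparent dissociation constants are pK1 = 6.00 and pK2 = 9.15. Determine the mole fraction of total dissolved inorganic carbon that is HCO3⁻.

α₁ = 0.945

α₁ = 1 / (1 + [H⁺]/K1 + K2/[H⁺]) = 1 / (1 + 10^-1.77 + 10^-1.38)
   = 1 / (1 + 0.016982 + 0.041687) = 1/1.0587 = 0.9446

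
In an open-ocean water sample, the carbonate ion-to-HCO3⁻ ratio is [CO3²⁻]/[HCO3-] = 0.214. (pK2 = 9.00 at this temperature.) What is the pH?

From K2 = [H⁺][CO3²⁻]/[HCO3-]:  pH = pK2 + log₁₀([CO3²⁻]/[HCO3-])
log₁₀(0.214) = -0.670
pH = 9.00 + (-0.670) = 8.33

pH = 8.33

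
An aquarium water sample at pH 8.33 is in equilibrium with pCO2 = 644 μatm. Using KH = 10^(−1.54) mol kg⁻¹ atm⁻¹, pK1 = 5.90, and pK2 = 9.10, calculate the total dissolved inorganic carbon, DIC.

[CO2*] = KH · pCO2 = 10^(−1.54) × 644×10^-6 = 1.857×10^-5 mol/kg
α₀ = 1/(1 + K1/[H⁺] + K1K2/[H⁺]²) = 1/(1 + 10^+2.43 + 10^+1.66) = 0.003166
DIC = [CO2*]/α₀ = 1.857×10^-5 / 0.003166 = 5.87 mmol/kg

DIC = 5.87 mmol/kg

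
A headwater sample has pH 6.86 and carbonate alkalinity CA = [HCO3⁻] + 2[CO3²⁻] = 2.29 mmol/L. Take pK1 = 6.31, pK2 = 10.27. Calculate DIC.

DIC = 2.93 mmol/L

CA = [HCO3⁻] + 2[CO3²⁻] = (α₁ + 2α₂)·DIC
At pH 6.86: [H⁺]/K1 = 10^-0.55 = 0.28184, K2/[H⁺] = 10^-3.41 = 0.00038905
α₁ = 1/(1 + 0.28184 + 0.00038905) = 1/1.2822 = 0.7799; α₂ = α₁·K2/[H⁺] = 0.0003034
α₁ + 2α₂ = 0.7805
DIC = CA / (α₁ + 2α₂) = 2.29 / 0.7805 = 2.93 mmol/L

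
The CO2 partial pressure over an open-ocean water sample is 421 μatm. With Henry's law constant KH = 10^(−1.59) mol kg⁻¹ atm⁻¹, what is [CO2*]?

KH = 10^(−1.59) = 2.570×10^-2 mol kg⁻¹ atm⁻¹
[CO2*] = KH · pCO2 = 2.570×10^-2 × 421×10^-6 atm = 1.08×10^-5 mol/kg

[CO2*] = 10.8 μmol/kg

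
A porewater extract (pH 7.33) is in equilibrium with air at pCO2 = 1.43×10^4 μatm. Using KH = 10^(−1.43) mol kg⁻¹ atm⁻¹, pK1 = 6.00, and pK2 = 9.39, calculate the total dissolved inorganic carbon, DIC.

DIC = 12.0 mmol/kg

[CO2*] = KH · pCO2 = 10^(−1.43) × 1.43×10^4×10^-6 = 5.313×10^-4 mol/kg
α₀ = 1/(1 + K1/[H⁺] + K1K2/[H⁺]²) = 1/(1 + 10^+1.33 + 10^-0.73) = 0.04431
DIC = [CO2*]/α₀ = 5.313×10^-4 / 0.04431 = 12.0 mmol/kg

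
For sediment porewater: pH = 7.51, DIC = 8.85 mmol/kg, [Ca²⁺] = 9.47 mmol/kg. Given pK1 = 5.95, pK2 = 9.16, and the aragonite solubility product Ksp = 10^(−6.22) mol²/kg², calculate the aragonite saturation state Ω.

Ω = 2.97

α₂ = 1 / (1 + [H⁺]/K2 + [H⁺]²/(K1K2)) = 1 / (1 + 10^+1.65 + 10^+0.09)
   = 1 / (1 + 44.668 + 1.2303) = 1/46.899 = 0.02132
[CO3²⁻] = α₂ × DIC = 0.02132 × 8.85 = 0.1887 mmol/kg
Ksp = 10^(−6.22) = 6.026×10^-7
Ω = [Ca²⁺][CO3²⁻]/Ksp = (9.47×10^-3)(1.887×10^-4) / 6.026×10^-7 = 2.97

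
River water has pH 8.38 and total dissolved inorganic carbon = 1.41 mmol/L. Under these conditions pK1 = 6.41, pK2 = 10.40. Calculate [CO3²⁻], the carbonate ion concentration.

α₂ = 1 / (1 + [H⁺]/K2 + [H⁺]²/(K1K2)) = 1 / (1 + 10^+2.02 + 10^+0.05)
   = 1 / (1 + 104.71 + 1.1220) = 1/106.83 = 0.009360
[CO3²⁻] = α₂ × DIC = 0.009360 × 1.41 = 0.0132 mmol/L = 13.2 μmol/L

[CO3²⁻] = 13.2 μmol/L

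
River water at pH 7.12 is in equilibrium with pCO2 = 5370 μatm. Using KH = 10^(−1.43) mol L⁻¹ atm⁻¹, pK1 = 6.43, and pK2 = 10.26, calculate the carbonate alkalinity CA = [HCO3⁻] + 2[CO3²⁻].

CA = 0.979 mmol/L

[CO2*] = KH · pCO2 = 10^(−1.43) × 5370×10^-6 = 1.995×10^-4 mol/L
α₀ = 1/(1 + K1/[H⁺] + K1K2/[H⁺]²) = 1/(1 + 10^+0.69 + 10^-2.45) = 0.1695
DIC = [CO2*]/α₀ = 1.995×10^-4 / 0.1695 = 1.177 mmol/L
CA = (α₁ + 2α₂)·DIC = (0.8299 + 2×0.0006012) × 1.177 = 0.979 mmol/L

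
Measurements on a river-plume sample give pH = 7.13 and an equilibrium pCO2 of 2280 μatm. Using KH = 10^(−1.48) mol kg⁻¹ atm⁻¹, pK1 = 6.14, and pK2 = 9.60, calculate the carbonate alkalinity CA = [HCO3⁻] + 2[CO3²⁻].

CA = 0.743 mmol/kg

[CO2*] = KH · pCO2 = 10^(−1.48) × 2280×10^-6 = 7.550×10^-5 mol/kg
α₀ = 1/(1 + K1/[H⁺] + K1K2/[H⁺]²) = 1/(1 + 10^+0.99 + 10^-1.48) = 0.09255
DIC = [CO2*]/α₀ = 7.550×10^-5 / 0.09255 = 0.8158 mmol/kg
CA = (α₁ + 2α₂)·DIC = (0.9044 + 2×0.003064) × 0.8158 = 0.743 mmol/kg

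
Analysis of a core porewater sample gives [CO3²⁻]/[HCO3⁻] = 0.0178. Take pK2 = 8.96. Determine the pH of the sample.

pH = 7.21

From K2 = [H⁺][CO3²⁻]/[HCO3⁻]:  pH = pK2 + log₁₀([CO3²⁻]/[HCO3⁻])
log₁₀(0.0178) = -1.750
pH = 8.96 + (-1.750) = 7.21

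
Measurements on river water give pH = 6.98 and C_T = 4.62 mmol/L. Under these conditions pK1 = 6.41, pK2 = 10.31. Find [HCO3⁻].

α₁ = 1 / (1 + [H⁺]/K1 + K2/[H⁺]) = 1 / (1 + 10^-0.57 + 10^-3.33)
   = 1 / (1 + 0.26915 + 0.00046774) = 1/1.2696 = 0.7876
[HCO3⁻] = α₁ × DIC = 0.7876 × 4.62 = 3.64 mmol/L

[HCO3⁻] = 3.64 mmol/L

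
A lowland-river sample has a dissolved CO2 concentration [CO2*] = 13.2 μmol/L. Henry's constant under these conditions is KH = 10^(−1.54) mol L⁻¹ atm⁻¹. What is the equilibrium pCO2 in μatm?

pCO2 = 458 μatm

KH = 10^(−1.54) = 2.884×10^-2 mol L⁻¹ atm⁻¹
pCO2 = [CO2*]/KH = 13.2×10^-6 / 2.884×10^-2 = 4.58×10^-4 atm = 458 μatm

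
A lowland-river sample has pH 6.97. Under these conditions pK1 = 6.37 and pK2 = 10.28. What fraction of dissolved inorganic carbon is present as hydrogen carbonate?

α₁ = 0.799

α₁ = 1 / (1 + [H⁺]/K1 + K2/[H⁺]) = 1 / (1 + 10^-0.60 + 10^-3.31)
   = 1 / (1 + 0.25119 + 0.00048978) = 1/1.2517 = 0.7989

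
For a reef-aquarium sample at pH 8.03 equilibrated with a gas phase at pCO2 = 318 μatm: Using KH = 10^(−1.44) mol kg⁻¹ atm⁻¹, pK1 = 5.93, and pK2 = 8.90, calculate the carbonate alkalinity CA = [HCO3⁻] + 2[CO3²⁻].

[CO2*] = KH · pCO2 = 10^(−1.44) × 318×10^-6 = 1.155×10^-5 mol/kg
α₀ = 1/(1 + K1/[H⁺] + K1K2/[H⁺]²) = 1/(1 + 10^+2.10 + 10^+1.23) = 0.006950
DIC = [CO2*]/α₀ = 1.155×10^-5 / 0.006950 = 1.661 mmol/kg
CA = (α₁ + 2α₂)·DIC = (0.8750 + 2×0.1180) × 1.661 = 1.85 mmol/kg

CA = 1.85 mmol/kg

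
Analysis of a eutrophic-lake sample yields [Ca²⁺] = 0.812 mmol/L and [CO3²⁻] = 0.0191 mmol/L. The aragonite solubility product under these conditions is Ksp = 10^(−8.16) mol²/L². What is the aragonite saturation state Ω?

Ksp = 10^(−8.16) = 6.918×10^-9
Ω = [Ca²⁺][CO3²⁻]/Ksp = (0.812×10^-3)(0.0191×10^-3) / 6.918×10^-9 = 2.24

Ω = 2.24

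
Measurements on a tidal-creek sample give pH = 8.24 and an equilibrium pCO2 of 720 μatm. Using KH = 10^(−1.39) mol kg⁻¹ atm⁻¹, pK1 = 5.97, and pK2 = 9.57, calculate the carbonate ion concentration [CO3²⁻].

[CO3²⁻] = 0.255 mmol/kg

[CO2*] = KH · pCO2 = 10^(−1.39) × 720×10^-6 = 2.933×10^-5 mol/kg
α₀ = 1/(1 + K1/[H⁺] + K1K2/[H⁺]²) = 1/(1 + 10^+2.27 + 10^+0.94) = 0.005104
DIC = [CO2*]/α₀ = 2.933×10^-5 / 0.005104 = 5.747 mmol/kg
[CO3²⁻] = α₂·DIC; α₂ = 0.04446, so [CO3²⁻] = 0.04446 × 5.747 = 0.255 mmol/kg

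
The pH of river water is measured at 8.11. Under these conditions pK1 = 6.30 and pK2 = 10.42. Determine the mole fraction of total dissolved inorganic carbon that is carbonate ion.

α₂ = 1 / (1 + [H⁺]/K2 + [H⁺]²/(K1K2)) = 1 / (1 + 10^+2.31 + 10^+0.50)
   = 1 / (1 + 204.17 + 3.1623) = 1/208.34 = 0.004800

α₂ = 0.00480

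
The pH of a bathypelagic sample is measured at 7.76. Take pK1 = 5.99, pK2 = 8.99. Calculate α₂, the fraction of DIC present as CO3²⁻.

α₂ = 1 / (1 + [H⁺]/K2 + [H⁺]²/(K1K2)) = 1 / (1 + 10^+1.23 + 10^-0.54)
   = 1 / (1 + 16.982 + 0.28840) = 1/18.271 = 0.05473

α₂ = 0.0547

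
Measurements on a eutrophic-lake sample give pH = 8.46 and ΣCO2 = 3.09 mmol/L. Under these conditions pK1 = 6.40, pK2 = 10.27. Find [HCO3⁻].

α₁ = 1 / (1 + [H⁺]/K1 + K2/[H⁺]) = 1 / (1 + 10^-2.06 + 10^-1.81)
   = 1 / (1 + 0.0087096 + 0.015488) = 1/1.0242 = 0.9764
[HCO3⁻] = α₁ × DIC = 0.9764 × 3.09 = 3.02 mmol/L

[HCO3⁻] = 3.02 mmol/L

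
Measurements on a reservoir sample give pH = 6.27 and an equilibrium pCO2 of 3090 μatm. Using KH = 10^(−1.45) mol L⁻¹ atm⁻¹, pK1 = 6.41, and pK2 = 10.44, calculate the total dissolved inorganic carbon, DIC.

[CO2*] = KH · pCO2 = 10^(−1.45) × 3090×10^-6 = 1.096×10^-4 mol/L
α₀ = 1/(1 + K1/[H⁺] + K1K2/[H⁺]²) = 1/(1 + 10^-0.14 + 10^-4.31) = 0.5799
DIC = [CO2*]/α₀ = 1.096×10^-4 / 0.5799 = 0.189 mmol/L

DIC = 0.189 mmol/L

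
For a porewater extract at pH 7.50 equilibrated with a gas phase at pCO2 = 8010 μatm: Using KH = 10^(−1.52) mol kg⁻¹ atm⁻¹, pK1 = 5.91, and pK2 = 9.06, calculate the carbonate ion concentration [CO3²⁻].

[CO2*] = KH · pCO2 = 10^(−1.52) × 8010×10^-6 = 2.419×10^-4 mol/kg
α₀ = 1/(1 + K1/[H⁺] + K1K2/[H⁺]²) = 1/(1 + 10^+1.59 + 10^+0.03) = 0.02440
DIC = [CO2*]/α₀ = 2.419×10^-4 / 0.02440 = 9.912 mmol/kg
[CO3²⁻] = α₂·DIC; α₂ = 0.02615, so [CO3²⁻] = 0.02615 × 9.912 = 0.259 mmol/kg

[CO3²⁻] = 0.259 mmol/kg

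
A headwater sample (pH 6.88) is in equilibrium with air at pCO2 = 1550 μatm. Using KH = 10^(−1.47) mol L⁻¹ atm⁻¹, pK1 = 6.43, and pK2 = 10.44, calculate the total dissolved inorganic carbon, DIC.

[CO2*] = KH · pCO2 = 10^(−1.47) × 1550×10^-6 = 5.252×10^-5 mol/L
α₀ = 1/(1 + K1/[H⁺] + K1K2/[H⁺]²) = 1/(1 + 10^+0.45 + 10^-3.11) = 0.2618
DIC = [CO2*]/α₀ = 5.252×10^-5 / 0.2618 = 0.201 mmol/L

DIC = 0.201 mmol/L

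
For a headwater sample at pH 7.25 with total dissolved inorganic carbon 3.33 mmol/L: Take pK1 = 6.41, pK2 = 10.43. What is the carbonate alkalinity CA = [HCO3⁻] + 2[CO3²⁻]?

CA = [HCO3⁻] + 2[CO3²⁻] = (α₁ + 2α₂)·DIC
At pH 7.25: [H⁺]/K1 = 10^-0.84 = 0.14454, K2/[H⁺] = 10^-3.18 = 0.00066069
α₁ = 1/(1 + 0.14454 + 0.00066069) = 1/1.1452 = 0.8732; α₂ = α₁·K2/[H⁺] = 0.0005769
α₁ + 2α₂ = 0.8744
CA = 0.8744 × 3.33 = 2.91 mmol/L

CA = 2.91 mmol/L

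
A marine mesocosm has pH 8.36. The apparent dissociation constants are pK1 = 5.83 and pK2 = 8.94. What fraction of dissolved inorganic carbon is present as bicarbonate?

α₁ = 0.790

α₁ = 1 / (1 + [H⁺]/K1 + K2/[H⁺]) = 1 / (1 + 10^-2.53 + 10^-0.58)
   = 1 / (1 + 0.0029512 + 0.26303) = 1/1.2660 = 0.7899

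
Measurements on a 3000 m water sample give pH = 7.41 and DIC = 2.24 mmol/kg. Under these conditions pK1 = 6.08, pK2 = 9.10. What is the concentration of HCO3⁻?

α₁ = 1 / (1 + [H⁺]/K1 + K2/[H⁺]) = 1 / (1 + 10^-1.33 + 10^-1.69)
   = 1 / (1 + 0.046774 + 0.020417) = 1/1.0672 = 0.9370
[HCO3⁻] = α₁ × DIC = 0.9370 × 2.24 = 2.10 mmol/kg

[HCO3⁻] = 2.10 mmol/kg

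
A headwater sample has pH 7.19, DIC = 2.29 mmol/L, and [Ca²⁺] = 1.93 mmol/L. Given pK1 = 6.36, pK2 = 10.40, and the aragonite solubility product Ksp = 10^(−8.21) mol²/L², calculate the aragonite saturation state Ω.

α₂ = 1 / (1 + [H⁺]/K2 + [H⁺]²/(K1K2)) = 1 / (1 + 10^+3.21 + 10^+2.38)
   = 1 / (1 + 1621.8 + 239.88) = 1/1862.7 = 0.0005369
[CO3²⁻] = α₂ × DIC = 0.0005369 × 2.29 = 0.001229 mmol/L = 1.229 μmol/L
Ksp = 10^(−8.21) = 6.166×10^-9
Ω = [Ca²⁺][CO3²⁻]/Ksp = (1.93×10^-3)(1.229×10^-6) / 6.166×10^-9 = 0.385

Ω = 0.385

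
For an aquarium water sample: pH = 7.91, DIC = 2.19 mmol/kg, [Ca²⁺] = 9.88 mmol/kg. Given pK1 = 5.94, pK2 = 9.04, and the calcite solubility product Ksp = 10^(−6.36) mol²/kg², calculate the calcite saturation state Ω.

Ω = 3.39

α₂ = 1 / (1 + [H⁺]/K2 + [H⁺]²/(K1K2)) = 1 / (1 + 10^+1.13 + 10^-0.84)
   = 1 / (1 + 13.490 + 0.14454) = 1/14.634 = 0.06833
[CO3²⁻] = α₂ × DIC = 0.06833 × 2.19 = 0.1496 mmol/kg
Ksp = 10^(−6.36) = 4.365×10^-7
Ω = [Ca²⁺][CO3²⁻]/Ksp = (9.88×10^-3)(1.496×10^-4) / 4.365×10^-7 = 3.39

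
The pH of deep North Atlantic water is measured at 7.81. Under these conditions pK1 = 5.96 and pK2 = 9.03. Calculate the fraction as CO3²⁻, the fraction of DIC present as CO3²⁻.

α₂ = 1 / (1 + [H⁺]/K2 + [H⁺]²/(K1K2)) = 1 / (1 + 10^+1.22 + 10^-0.63)
   = 1 / (1 + 16.596 + 0.23442) = 1/17.830 = 0.05608

α₂ = 0.0561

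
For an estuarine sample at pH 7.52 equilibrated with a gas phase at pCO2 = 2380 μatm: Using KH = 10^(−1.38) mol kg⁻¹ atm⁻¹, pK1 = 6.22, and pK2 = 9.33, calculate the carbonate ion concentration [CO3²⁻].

[CO2*] = KH · pCO2 = 10^(−1.38) × 2380×10^-6 = 9.921×10^-5 mol/kg
α₀ = 1/(1 + K1/[H⁺] + K1K2/[H⁺]²) = 1/(1 + 10^+1.30 + 10^-0.51) = 0.04703
DIC = [CO2*]/α₀ = 9.921×10^-5 / 0.04703 = 2.109 mmol/kg
[CO3²⁻] = α₂·DIC; α₂ = 0.01453, so [CO3²⁻] = 0.01453 × 2.109 = 0.0307 mmol/kg

[CO3²⁻] = 0.0307 mmol/kg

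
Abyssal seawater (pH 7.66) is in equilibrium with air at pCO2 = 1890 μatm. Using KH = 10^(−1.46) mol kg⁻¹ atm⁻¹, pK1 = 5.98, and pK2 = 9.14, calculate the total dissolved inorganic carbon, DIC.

DIC = 3.31 mmol/kg

[CO2*] = KH · pCO2 = 10^(−1.46) × 1890×10^-6 = 6.553×10^-5 mol/kg
α₀ = 1/(1 + K1/[H⁺] + K1K2/[H⁺]²) = 1/(1 + 10^+1.68 + 10^+0.20) = 0.01982
DIC = [CO2*]/α₀ = 6.553×10^-5 / 0.01982 = 3.31 mmol/kg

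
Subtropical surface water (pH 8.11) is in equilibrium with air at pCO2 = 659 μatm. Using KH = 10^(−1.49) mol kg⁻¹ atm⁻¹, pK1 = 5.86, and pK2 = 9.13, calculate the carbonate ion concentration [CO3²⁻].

[CO3²⁻] = 0.362 mmol/kg

[CO2*] = KH · pCO2 = 10^(−1.49) × 659×10^-6 = 2.132×10^-5 mol/kg
α₀ = 1/(1 + K1/[H⁺] + K1K2/[H⁺]²) = 1/(1 + 10^+2.25 + 10^+1.23) = 0.005107
DIC = [CO2*]/α₀ = 2.132×10^-5 / 0.005107 = 4.176 mmol/kg
[CO3²⁻] = α₂·DIC; α₂ = 0.08673, so [CO3²⁻] = 0.08673 × 4.176 = 0.362 mmol/kg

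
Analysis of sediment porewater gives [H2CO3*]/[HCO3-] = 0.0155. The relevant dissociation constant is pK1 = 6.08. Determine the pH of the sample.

pH = 7.89

From K1 = [H⁺][HCO3-]/[H2CO3*]:  pH = pK1 − log₁₀([H2CO3*]/[HCO3-])
log₁₀(0.0155) = -1.810
pH = 6.08 − (-1.810) = 7.89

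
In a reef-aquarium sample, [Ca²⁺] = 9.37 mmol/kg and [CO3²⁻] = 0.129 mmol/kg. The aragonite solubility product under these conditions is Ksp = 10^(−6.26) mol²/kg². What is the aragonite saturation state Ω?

Ω = 2.20

Ksp = 10^(−6.26) = 5.495×10^-7
Ω = [Ca²⁺][CO3²⁻]/Ksp = (9.37×10^-3)(0.129×10^-3) / 5.495×10^-7 = 2.20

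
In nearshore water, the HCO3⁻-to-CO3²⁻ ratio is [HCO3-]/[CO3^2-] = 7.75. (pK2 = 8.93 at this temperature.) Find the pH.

pH = 8.04

From K2 = [H⁺][CO3^2-]/[HCO3-]:  pH = pK2 − log₁₀([HCO3-]/[CO3^2-])
log₁₀(7.75) = +0.889
pH = 8.93 − (+0.889) = 8.04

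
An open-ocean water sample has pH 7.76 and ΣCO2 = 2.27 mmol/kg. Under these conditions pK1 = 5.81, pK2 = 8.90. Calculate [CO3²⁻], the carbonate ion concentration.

α₂ = 1 / (1 + [H⁺]/K2 + [H⁺]²/(K1K2)) = 1 / (1 + 10^+1.14 + 10^-0.81)
   = 1 / (1 + 13.804 + 0.15488) = 1/14.959 = 0.06685
[CO3²⁻] = α₂ × DIC = 0.06685 × 2.27 = 0.152 mmol/kg

[CO3²⁻] = 0.152 mmol/kg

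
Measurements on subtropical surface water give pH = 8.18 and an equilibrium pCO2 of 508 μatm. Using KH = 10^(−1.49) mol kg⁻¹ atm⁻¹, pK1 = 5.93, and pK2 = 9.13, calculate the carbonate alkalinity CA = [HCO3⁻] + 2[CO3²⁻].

[CO2*] = KH · pCO2 = 10^(−1.49) × 508×10^-6 = 1.644×10^-5 mol/kg
α₀ = 1/(1 + K1/[H⁺] + K1K2/[H⁺]²) = 1/(1 + 10^+2.25 + 10^+1.30) = 0.005031
DIC = [CO2*]/α₀ = 1.644×10^-5 / 0.005031 = 3.268 mmol/kg
CA = (α₁ + 2α₂)·DIC = (0.8946 + 2×0.1004) × 3.268 = 3.58 mmol/kg

CA = 3.58 mmol/kg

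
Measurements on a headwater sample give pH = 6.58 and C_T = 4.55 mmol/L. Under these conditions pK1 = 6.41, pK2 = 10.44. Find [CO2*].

[CO2*] = 1.84 mmol/L

α₀ = 1 / (1 + K1/[H⁺] + K1K2/[H⁺]²) = 1 / (1 + 10^+0.17 + 10^-3.69)
   = 1 / (1 + 1.4791 + 0.00020417) = 1/2.4793 = 0.4033
[CO2*] = α₀ × DIC = 0.4033 × 4.55 = 1.84 mmol/L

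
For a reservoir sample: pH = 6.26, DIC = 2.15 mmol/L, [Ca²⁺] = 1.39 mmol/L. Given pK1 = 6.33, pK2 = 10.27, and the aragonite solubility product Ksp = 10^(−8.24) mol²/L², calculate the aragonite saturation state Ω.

Ω = 0.0233

α₂ = 1 / (1 + [H⁺]/K2 + [H⁺]²/(K1K2)) = 1 / (1 + 10^+4.01 + 10^+4.08)
   = 1 / (1 + 1.0233×10^4 + 1.2023×10^4) = 1/2.2257×10^4 = 4.493×10^-5
[CO3²⁻] = α₂ × DIC = 4.493×10^-5 × 2.15 = 9.660×10^-5 mmol/L = 0.09660 μmol/L
Ksp = 10^(−8.24) = 5.754×10^-9
Ω = [Ca²⁺][CO3²⁻]/Ksp = (1.39×10^-3)(9.660×10^-8) / 5.754×10^-9 = 0.0233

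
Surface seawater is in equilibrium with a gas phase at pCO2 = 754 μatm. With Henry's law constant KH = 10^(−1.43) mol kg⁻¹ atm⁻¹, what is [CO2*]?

[CO2*] = 28.0 μmol/kg

KH = 10^(−1.43) = 3.715×10^-2 mol kg⁻¹ atm⁻¹
[CO2*] = KH · pCO2 = 3.715×10^-2 × 754×10^-6 atm = 2.80×10^-5 mol/kg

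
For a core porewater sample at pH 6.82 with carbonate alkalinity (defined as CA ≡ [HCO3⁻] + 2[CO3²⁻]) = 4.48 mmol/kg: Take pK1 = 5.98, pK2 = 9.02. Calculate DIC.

CA = [HCO3⁻] + 2[CO3²⁻] = (α₁ + 2α₂)·DIC
At pH 6.82: [H⁺]/K1 = 10^-0.84 = 0.14454, K2/[H⁺] = 10^-2.20 = 0.0063096
α₁ = 1/(1 + 0.14454 + 0.0063096) = 1/1.1509 = 0.8689; α₂ = α₁·K2/[H⁺] = 0.005483
α₁ + 2α₂ = 0.8799
DIC = CA / (α₁ + 2α₂) = 4.48 / 0.8799 = 5.09 mmol/kg

DIC = 5.09 mmol/kg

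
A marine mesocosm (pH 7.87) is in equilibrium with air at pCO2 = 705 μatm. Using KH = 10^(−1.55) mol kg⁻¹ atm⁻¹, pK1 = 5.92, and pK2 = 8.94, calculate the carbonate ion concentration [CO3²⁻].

[CO2*] = KH · pCO2 = 10^(−1.55) × 705×10^-6 = 1.987×10^-5 mol/kg
α₀ = 1/(1 + K1/[H⁺] + K1K2/[H⁺]²) = 1/(1 + 10^+1.95 + 10^+0.88) = 0.01023
DIC = [CO2*]/α₀ = 1.987×10^-5 / 0.01023 = 1.941 mmol/kg
[CO3²⁻] = α₂·DIC; α₂ = 0.07763, so [CO3²⁻] = 0.07763 × 1.941 = 0.151 mmol/kg

[CO3²⁻] = 0.151 mmol/kg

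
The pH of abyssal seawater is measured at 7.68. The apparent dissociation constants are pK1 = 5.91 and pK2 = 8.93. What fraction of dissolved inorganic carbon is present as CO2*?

α₀ = 0.0158

α₀ = 1 / (1 + K1/[H⁺] + K1K2/[H⁺]²) = 1 / (1 + 10^+1.77 + 10^+0.52)
   = 1 / (1 + 58.884 + 3.3113) = 1/63.196 = 0.01582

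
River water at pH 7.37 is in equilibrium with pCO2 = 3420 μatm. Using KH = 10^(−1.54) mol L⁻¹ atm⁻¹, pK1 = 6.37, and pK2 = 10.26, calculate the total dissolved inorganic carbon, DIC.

DIC = 1.09 mmol/L

[CO2*] = KH · pCO2 = 10^(−1.54) × 3420×10^-6 = 9.863×10^-5 mol/L
α₀ = 1/(1 + K1/[H⁺] + K1K2/[H⁺]²) = 1/(1 + 10^+1.00 + 10^-1.89) = 0.09080
DIC = [CO2*]/α₀ = 9.863×10^-5 / 0.09080 = 1.09 mmol/L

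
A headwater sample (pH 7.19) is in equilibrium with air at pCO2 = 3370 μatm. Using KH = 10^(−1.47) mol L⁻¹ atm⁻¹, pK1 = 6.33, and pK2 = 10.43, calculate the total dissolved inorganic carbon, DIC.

[CO2*] = KH · pCO2 = 10^(−1.47) × 3370×10^-6 = 1.142×10^-4 mol/L
α₀ = 1/(1 + K1/[H⁺] + K1K2/[H⁺]²) = 1/(1 + 10^+0.86 + 10^-2.38) = 0.1212
DIC = [CO2*]/α₀ = 1.142×10^-4 / 0.1212 = 0.942 mmol/L

DIC = 0.942 mmol/L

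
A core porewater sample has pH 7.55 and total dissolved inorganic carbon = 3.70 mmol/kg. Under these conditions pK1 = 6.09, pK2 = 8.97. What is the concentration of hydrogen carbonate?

α₁ = 1 / (1 + [H⁺]/K1 + K2/[H⁺]) = 1 / (1 + 10^-1.46 + 10^-1.42)
   = 1 / (1 + 0.034674 + 0.038019) = 1/1.0727 = 0.9322
[HCO3⁻] = α₁ × DIC = 0.9322 × 3.70 = 3.45 mmol/kg

[HCO3⁻] = 3.45 mmol/kg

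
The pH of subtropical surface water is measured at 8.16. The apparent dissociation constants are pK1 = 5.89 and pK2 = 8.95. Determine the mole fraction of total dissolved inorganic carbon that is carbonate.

α₂ = 1 / (1 + [H⁺]/K2 + [H⁺]²/(K1K2)) = 1 / (1 + 10^+0.79 + 10^-1.48)
   = 1 / (1 + 6.1660 + 0.033113) = 1/7.1991 = 0.1389

α₂ = 0.139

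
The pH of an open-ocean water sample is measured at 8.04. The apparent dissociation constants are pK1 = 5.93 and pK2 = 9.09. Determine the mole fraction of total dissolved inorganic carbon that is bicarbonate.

α₁ = 0.912

α₁ = 1 / (1 + [H⁺]/K1 + K2/[H⁺]) = 1 / (1 + 10^-2.11 + 10^-1.05)
   = 1 / (1 + 0.0077625 + 0.089125) = 1/1.0969 = 0.9117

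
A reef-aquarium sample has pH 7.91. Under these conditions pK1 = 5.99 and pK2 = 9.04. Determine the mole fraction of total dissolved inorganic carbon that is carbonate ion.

α₂ = 1 / (1 + [H⁺]/K2 + [H⁺]²/(K1K2)) = 1 / (1 + 10^+1.13 + 10^-0.79)
   = 1 / (1 + 13.490 + 0.16218) = 1/14.652 = 0.06825

α₂ = 0.0683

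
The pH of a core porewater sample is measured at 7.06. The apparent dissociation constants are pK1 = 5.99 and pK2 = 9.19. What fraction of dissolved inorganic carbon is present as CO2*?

α₀ = 0.0779

α₀ = 1 / (1 + K1/[H⁺] + K1K2/[H⁺]²) = 1 / (1 + 10^+1.07 + 10^-1.06)
   = 1 / (1 + 11.749 + 0.087096) = 1/12.836 = 0.07791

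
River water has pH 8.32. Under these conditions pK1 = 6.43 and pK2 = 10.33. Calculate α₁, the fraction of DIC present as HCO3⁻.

α₁ = 1 / (1 + [H⁺]/K1 + K2/[H⁺]) = 1 / (1 + 10^-1.89 + 10^-2.01)
   = 1 / (1 + 0.012882 + 0.0097724) = 1/1.0227 = 0.9778

α₁ = 0.978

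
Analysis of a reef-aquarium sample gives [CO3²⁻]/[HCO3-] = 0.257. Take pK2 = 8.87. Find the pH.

From K2 = [H⁺][CO3²⁻]/[HCO3-]:  pH = pK2 + log₁₀([CO3²⁻]/[HCO3-])
log₁₀(0.257) = -0.590
pH = 8.87 + (-0.590) = 8.28

pH = 8.28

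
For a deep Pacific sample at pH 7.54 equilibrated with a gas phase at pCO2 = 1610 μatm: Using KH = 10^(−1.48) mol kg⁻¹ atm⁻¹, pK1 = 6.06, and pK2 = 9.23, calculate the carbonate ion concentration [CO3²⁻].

[CO3²⁻] = 0.0329 mmol/kg

[CO2*] = KH · pCO2 = 10^(−1.48) × 1610×10^-6 = 5.331×10^-5 mol/kg
α₀ = 1/(1 + K1/[H⁺] + K1K2/[H⁺]²) = 1/(1 + 10^+1.48 + 10^-0.21) = 0.03143
DIC = [CO2*]/α₀ = 5.331×10^-5 / 0.03143 = 1.696 mmol/kg
[CO3²⁻] = α₂·DIC; α₂ = 0.01938, so [CO3²⁻] = 0.01938 × 1.696 = 0.0329 mmol/kg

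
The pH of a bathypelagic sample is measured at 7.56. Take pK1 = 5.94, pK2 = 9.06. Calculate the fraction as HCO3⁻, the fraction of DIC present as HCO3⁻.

α₁ = 0.947

α₁ = 1 / (1 + [H⁺]/K1 + K2/[H⁺]) = 1 / (1 + 10^-1.62 + 10^-1.50)
   = 1 / (1 + 0.023988 + 0.031623) = 1/1.0556 = 0.9473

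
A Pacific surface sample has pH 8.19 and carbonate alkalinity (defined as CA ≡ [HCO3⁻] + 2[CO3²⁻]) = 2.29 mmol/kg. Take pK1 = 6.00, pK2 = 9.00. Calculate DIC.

CA = [HCO3⁻] + 2[CO3²⁻] = (α₁ + 2α₂)·DIC
At pH 8.19: [H⁺]/K1 = 10^-2.19 = 0.0064565, K2/[H⁺] = 10^-0.81 = 0.15488
α₁ = 1/(1 + 0.0064565 + 0.15488) = 1/1.1613 = 0.8611; α₂ = α₁·K2/[H⁺] = 0.1334
α₁ + 2α₂ = 1.1278
DIC = CA / (α₁ + 2α₂) = 2.29 / 1.1278 = 2.03 mmol/kg

DIC = 2.03 mmol/kg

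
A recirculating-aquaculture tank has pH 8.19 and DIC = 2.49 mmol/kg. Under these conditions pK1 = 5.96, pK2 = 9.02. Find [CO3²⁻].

α₂ = 1 / (1 + [H⁺]/K2 + [H⁺]²/(K1K2)) = 1 / (1 + 10^+0.83 + 10^-1.40)
   = 1 / (1 + 6.7608 + 0.039811) = 1/7.8006 = 0.1282
[CO3²⁻] = α₂ × DIC = 0.1282 × 2.49 = 0.319 mmol/kg

[CO3²⁻] = 0.319 mmol/kg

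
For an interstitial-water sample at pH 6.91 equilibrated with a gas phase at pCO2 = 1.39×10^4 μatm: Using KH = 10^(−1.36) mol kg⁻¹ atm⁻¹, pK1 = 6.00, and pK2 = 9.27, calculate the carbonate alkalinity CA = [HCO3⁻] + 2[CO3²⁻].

CA = 4.97 mmol/kg

[CO2*] = KH · pCO2 = 10^(−1.36) × 1.39×10^4×10^-6 = 6.068×10^-4 mol/kg
α₀ = 1/(1 + K1/[H⁺] + K1K2/[H⁺]²) = 1/(1 + 10^+0.91 + 10^-1.45) = 0.1091
DIC = [CO2*]/α₀ = 6.068×10^-4 / 0.1091 = 5.560 mmol/kg
CA = (α₁ + 2α₂)·DIC = (0.8870 + 2×0.003872) × 5.560 = 4.97 mmol/kg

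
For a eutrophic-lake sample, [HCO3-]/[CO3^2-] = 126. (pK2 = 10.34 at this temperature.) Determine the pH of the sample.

pH = 8.24

From K2 = [H⁺][CO3^2-]/[HCO3-]:  pH = pK2 − log₁₀([HCO3-]/[CO3^2-])
log₁₀(126) = +2.100
pH = 10.34 − (+2.100) = 8.24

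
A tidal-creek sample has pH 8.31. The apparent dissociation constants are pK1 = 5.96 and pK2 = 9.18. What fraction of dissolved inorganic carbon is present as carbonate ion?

α₂ = 0.118

α₂ = 1 / (1 + [H⁺]/K2 + [H⁺]²/(K1K2)) = 1 / (1 + 10^+0.87 + 10^-1.48)
   = 1 / (1 + 7.4131 + 0.033113) = 1/8.4462 = 0.1184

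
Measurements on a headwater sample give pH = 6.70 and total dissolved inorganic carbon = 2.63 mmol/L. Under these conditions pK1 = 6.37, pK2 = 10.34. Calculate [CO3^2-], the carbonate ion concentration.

[CO3²⁻] = 0.410 μmol/L

α₂ = 1 / (1 + [H⁺]/K2 + [H⁺]²/(K1K2)) = 1 / (1 + 10^+3.64 + 10^+3.31)
   = 1 / (1 + 4365.2 + 2041.7) = 1/6407.9 = 0.0001561
[CO3²⁻] = α₂ × DIC = 0.0001561 × 2.63 = 0.000410 mmol/L = 0.410 μmol/L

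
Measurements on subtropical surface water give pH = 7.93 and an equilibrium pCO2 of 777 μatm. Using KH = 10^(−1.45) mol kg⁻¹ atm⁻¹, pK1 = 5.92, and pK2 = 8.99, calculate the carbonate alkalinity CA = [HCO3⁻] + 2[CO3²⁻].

CA = 3.31 mmol/kg

[CO2*] = KH · pCO2 = 10^(−1.45) × 777×10^-6 = 2.757×10^-5 mol/kg
α₀ = 1/(1 + K1/[H⁺] + K1K2/[H⁺]²) = 1/(1 + 10^+2.01 + 10^+0.95) = 0.008909
DIC = [CO2*]/α₀ = 2.757×10^-5 / 0.008909 = 3.094 mmol/kg
CA = (α₁ + 2α₂)·DIC = (0.9117 + 2×0.07940) × 3.094 = 3.31 mmol/kg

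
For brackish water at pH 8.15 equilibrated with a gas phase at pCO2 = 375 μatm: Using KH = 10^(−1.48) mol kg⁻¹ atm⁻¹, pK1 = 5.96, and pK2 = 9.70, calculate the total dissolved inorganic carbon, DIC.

[CO2*] = KH · pCO2 = 10^(−1.48) × 375×10^-6 = 1.242×10^-5 mol/kg
α₀ = 1/(1 + K1/[H⁺] + K1K2/[H⁺]²) = 1/(1 + 10^+2.19 + 10^+0.64) = 0.006240
DIC = [CO2*]/α₀ = 1.242×10^-5 / 0.006240 = 1.99 mmol/kg

DIC = 1.99 mmol/kg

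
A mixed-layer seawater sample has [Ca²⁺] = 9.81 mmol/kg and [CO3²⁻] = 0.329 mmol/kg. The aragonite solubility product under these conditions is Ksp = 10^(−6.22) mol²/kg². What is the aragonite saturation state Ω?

Ω = 5.36

Ksp = 10^(−6.22) = 6.026×10^-7
Ω = [Ca²⁺][CO3²⁻]/Ksp = (9.81×10^-3)(0.329×10^-3) / 6.026×10^-7 = 5.36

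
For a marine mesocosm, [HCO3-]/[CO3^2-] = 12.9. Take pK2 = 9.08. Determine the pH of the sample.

From K2 = [H⁺][CO3^2-]/[HCO3-]:  pH = pK2 − log₁₀([HCO3-]/[CO3^2-])
log₁₀(12.9) = +1.111
pH = 9.08 − (+1.111) = 7.97

pH = 7.97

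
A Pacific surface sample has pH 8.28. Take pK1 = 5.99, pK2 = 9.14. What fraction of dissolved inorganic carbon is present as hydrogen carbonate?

α₁ = 1 / (1 + [H⁺]/K1 + K2/[H⁺]) = 1 / (1 + 10^-2.29 + 10^-0.86)
   = 1 / (1 + 0.0051286 + 0.13804) = 1/1.1432 = 0.8748

α₁ = 0.875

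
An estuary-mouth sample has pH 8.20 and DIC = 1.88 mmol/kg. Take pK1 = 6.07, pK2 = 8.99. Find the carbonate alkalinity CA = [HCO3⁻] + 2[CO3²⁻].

CA = [HCO3⁻] + 2[CO3²⁻] = (α₁ + 2α₂)·DIC
At pH 8.20: [H⁺]/K1 = 10^-2.13 = 0.0074131, K2/[H⁺] = 10^-0.79 = 0.16218
α₁ = 1/(1 + 0.0074131 + 0.16218) = 1/1.1696 = 0.8550; α₂ = α₁·K2/[H⁺] = 0.1387
α₁ + 2α₂ = 1.1323
CA = 1.1323 × 1.88 = 2.13 mmol/kg

CA = 2.13 mmol/kg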